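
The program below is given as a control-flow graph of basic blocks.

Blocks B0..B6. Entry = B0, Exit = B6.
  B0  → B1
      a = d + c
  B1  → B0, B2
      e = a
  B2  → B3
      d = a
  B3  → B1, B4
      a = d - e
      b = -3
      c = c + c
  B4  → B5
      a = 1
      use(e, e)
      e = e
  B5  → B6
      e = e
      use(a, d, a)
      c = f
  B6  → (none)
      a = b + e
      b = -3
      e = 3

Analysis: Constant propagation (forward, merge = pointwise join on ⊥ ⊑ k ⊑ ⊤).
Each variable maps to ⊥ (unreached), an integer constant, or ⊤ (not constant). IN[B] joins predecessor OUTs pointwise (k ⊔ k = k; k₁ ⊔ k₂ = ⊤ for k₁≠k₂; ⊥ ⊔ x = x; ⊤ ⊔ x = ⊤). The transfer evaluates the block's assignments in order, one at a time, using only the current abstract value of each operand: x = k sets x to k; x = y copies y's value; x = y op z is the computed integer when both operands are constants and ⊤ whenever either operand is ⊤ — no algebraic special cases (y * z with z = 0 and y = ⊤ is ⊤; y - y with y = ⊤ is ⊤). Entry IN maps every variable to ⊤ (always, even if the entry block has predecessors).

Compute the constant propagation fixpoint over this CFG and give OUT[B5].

Fixpoint table:
  B0: | IN=(all ⊤) | OUT=(all ⊤)
  B1: | IN=(all ⊤) | OUT=(all ⊤)
  B2: | IN=(all ⊤) | OUT=(all ⊤)
  B3: | IN=(all ⊤) | OUT={b:-3; rest ⊤}
  B4: | IN={b:-3; rest ⊤} | OUT={a:1, b:-3; rest ⊤}
  B5: | IN={a:1, b:-3; rest ⊤} | OUT={a:1, b:-3; rest ⊤}
  B6: | IN={a:1, b:-3; rest ⊤} | OUT={b:-3, e:3; rest ⊤}

Merge at B5: IN[B5] = OUT[B4] = {a: 1, b: -3, c: ⊤, d: ⊤, e: ⊤, f: ⊤}
Applying B5's transfer function to that IN value gives OUT[B5] (row B5 above).

Answer: {a: 1, b: -3, c: ⊤, d: ⊤, e: ⊤, f: ⊤}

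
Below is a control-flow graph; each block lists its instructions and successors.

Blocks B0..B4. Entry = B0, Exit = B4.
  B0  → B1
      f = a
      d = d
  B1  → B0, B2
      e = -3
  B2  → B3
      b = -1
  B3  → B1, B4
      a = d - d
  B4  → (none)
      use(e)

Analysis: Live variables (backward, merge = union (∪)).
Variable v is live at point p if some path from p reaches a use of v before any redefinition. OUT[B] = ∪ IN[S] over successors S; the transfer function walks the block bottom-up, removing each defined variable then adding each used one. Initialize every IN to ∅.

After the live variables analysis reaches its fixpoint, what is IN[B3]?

Per-block solution:
  B0: | IN={a, d} | OUT={a, d}
  B1: | IN={a, d} | OUT={a, d, e}
  B2: | IN={d, e} | OUT={d, e}
  B3: | IN={d, e} | OUT={a, d, e}
  B4: | IN={e} | OUT={}

Merge at B3: OUT[B3] = IN[B1] ⊔ IN[B4] = {a, d, e}
Applying B3's transfer function to that OUT value gives IN[B3] (row B3 above).

Answer: {d, e}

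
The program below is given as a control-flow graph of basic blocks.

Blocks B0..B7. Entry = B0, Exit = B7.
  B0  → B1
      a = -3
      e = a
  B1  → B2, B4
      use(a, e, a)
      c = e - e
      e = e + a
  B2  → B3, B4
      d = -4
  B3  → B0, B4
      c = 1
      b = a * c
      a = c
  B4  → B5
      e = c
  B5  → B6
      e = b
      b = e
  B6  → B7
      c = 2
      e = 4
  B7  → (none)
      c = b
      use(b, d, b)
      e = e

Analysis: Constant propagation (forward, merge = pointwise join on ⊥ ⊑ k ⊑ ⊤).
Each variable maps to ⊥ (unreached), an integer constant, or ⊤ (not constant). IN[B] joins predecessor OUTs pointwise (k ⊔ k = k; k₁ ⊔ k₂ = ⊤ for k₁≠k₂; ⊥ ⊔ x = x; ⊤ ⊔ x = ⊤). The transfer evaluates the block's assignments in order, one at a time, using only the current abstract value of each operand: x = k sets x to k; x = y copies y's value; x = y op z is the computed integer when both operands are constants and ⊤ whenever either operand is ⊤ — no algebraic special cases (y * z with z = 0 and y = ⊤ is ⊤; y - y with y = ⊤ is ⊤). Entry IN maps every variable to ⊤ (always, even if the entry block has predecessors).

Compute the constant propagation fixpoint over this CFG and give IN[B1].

Fixpoint table:
  B0: | IN=(all ⊤) | OUT={a:-3, e:-3; rest ⊤}
  B1: | IN={a:-3, e:-3; rest ⊤} | OUT={a:-3, c:0, e:-6; rest ⊤}
  B2: | IN={a:-3, c:0, e:-6; rest ⊤} | OUT={a:-3, c:0, d:-4, e:-6; rest ⊤}
  B3: | IN={a:-3, c:0, d:-4, e:-6; rest ⊤} | OUT={a:1, b:-3, c:1, d:-4, e:-6; rest ⊤}
  B4: | IN={e:-6; rest ⊤} | OUT=(all ⊤)
  B5: | IN=(all ⊤) | OUT=(all ⊤)
  B6: | IN=(all ⊤) | OUT={c:2, e:4; rest ⊤}
  B7: | IN={c:2, e:4; rest ⊤} | OUT={e:4; rest ⊤}

Merge at B1: IN[B1] = OUT[B0] = {a: -3, b: ⊤, c: ⊤, d: ⊤, e: -3, f: ⊤}

Answer: {a: -3, b: ⊤, c: ⊤, d: ⊤, e: -3, f: ⊤}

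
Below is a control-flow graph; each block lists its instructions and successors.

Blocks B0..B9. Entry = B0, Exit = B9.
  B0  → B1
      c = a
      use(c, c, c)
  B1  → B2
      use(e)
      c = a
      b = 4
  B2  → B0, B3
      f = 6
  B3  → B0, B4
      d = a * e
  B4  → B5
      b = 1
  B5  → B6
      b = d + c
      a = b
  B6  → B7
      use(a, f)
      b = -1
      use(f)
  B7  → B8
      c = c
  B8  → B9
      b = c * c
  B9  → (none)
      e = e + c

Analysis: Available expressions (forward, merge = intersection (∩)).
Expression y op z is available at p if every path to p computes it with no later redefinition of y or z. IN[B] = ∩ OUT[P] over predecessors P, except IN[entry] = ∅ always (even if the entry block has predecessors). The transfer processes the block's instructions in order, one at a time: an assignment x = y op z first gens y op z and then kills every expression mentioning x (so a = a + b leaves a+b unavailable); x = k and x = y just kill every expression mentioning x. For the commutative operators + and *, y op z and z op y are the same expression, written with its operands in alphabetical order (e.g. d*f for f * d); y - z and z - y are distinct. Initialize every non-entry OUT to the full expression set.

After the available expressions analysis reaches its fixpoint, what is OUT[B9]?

Answer: {c*c}

Working:
Fixpoint table:
  B0:   IN={}   OUT={}
  B1:   IN={}   OUT={}
  B2:   IN={}   OUT={}
  B3:   IN={}   OUT={a*e}
  B4:   IN={a*e}   OUT={a*e}
  B5:   IN={a*e}   OUT={c+d}
  B6:   IN={c+d}   OUT={c+d}
  B7:   IN={c+d}   OUT={}
  B8:   IN={}   OUT={c*c}
  B9:   IN={c*c}   OUT={c*c}

Merge at B9: IN[B9] = OUT[B8] = {c*c}
Applying B9's transfer function to that IN value gives OUT[B9] (row B9 above).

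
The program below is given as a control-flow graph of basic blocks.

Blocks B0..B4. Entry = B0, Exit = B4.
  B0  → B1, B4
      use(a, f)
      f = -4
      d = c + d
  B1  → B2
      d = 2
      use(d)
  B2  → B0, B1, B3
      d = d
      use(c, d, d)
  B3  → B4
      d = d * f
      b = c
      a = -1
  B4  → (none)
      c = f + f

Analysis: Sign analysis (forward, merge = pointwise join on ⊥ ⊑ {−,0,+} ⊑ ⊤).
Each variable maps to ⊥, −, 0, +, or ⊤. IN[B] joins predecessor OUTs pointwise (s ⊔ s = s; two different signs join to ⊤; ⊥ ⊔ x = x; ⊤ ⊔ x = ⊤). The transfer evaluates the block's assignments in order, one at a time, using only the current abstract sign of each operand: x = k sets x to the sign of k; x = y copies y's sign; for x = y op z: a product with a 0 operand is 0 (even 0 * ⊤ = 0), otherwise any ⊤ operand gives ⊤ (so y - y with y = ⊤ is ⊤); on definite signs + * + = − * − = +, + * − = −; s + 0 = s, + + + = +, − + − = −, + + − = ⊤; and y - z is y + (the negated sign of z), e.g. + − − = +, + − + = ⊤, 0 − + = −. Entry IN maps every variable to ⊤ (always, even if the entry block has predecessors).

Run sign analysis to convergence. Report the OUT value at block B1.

Answer: {a: ⊤, b: ⊤, c: ⊤, d: +, e: ⊤, f: -}

Derivation:
Fixpoint table:
  B0:   IN=(all ⊤)   OUT={f:-; rest ⊤}
  B1:   IN={f:-; rest ⊤}   OUT={d:+, f:-; rest ⊤}
  B2:   IN={d:+, f:-; rest ⊤}   OUT={d:+, f:-; rest ⊤}
  B3:   IN={d:+, f:-; rest ⊤}   OUT={a:-, d:-, f:-; rest ⊤}
  B4:   IN={f:-; rest ⊤}   OUT={c:-, f:-; rest ⊤}

Merge at B1: IN[B1] = OUT[B0] ⊔ OUT[B2] = {a: ⊤, b: ⊤, c: ⊤, d: ⊤, e: ⊤, f: -}
Applying B1's transfer function to that IN value gives OUT[B1] (row B1 above).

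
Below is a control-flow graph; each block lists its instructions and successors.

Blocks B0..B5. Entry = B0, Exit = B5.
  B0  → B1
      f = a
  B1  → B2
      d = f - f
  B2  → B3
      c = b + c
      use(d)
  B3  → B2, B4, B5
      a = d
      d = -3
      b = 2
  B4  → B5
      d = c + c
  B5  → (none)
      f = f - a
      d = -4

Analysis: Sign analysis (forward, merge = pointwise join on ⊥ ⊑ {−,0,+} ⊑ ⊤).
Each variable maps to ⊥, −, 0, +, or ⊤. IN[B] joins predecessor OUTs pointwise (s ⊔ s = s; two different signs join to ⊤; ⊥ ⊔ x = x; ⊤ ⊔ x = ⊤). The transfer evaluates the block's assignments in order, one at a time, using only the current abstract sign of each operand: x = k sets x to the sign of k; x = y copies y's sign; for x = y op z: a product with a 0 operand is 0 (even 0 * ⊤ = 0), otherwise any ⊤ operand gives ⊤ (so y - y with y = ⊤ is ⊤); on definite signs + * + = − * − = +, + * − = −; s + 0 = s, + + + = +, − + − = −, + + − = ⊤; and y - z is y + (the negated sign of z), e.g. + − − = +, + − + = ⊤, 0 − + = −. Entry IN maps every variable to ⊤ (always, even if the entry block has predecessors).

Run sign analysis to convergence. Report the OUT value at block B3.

Answer: {a: ⊤, b: +, c: ⊤, d: -, e: ⊤, f: ⊤}

Working:
Fixpoint table:
  B0:  IN=(all ⊤)  OUT=(all ⊤)
  B1:  IN=(all ⊤)  OUT=(all ⊤)
  B2:  IN=(all ⊤)  OUT=(all ⊤)
  B3:  IN=(all ⊤)  OUT={b:+, d:-; rest ⊤}
  B4:  IN={b:+, d:-; rest ⊤}  OUT={b:+; rest ⊤}
  B5:  IN={b:+; rest ⊤}  OUT={b:+, d:-; rest ⊤}

Merge at B3: IN[B3] = OUT[B2] = {a: ⊤, b: ⊤, c: ⊤, d: ⊤, e: ⊤, f: ⊤}
Applying B3's transfer function to that IN value gives OUT[B3] (row B3 above).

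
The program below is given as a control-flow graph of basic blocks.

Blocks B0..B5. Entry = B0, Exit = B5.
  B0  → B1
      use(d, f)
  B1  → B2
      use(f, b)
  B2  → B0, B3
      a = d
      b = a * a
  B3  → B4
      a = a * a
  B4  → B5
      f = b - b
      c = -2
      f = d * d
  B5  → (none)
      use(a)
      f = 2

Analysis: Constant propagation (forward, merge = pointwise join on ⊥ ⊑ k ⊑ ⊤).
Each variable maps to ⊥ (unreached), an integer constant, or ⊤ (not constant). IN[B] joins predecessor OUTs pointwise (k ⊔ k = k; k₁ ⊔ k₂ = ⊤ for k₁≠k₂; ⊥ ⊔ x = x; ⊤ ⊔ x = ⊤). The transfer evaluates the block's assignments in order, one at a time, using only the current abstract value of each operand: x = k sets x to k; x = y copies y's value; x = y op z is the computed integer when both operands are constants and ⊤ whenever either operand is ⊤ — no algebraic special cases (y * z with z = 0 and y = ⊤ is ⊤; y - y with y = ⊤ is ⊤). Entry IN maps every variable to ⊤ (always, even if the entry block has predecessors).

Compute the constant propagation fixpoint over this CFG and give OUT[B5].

Answer: {a: ⊤, b: ⊤, c: -2, d: ⊤, e: ⊤, f: 2}

Derivation:
Converged values:
  B0:   IN=(all ⊤)   OUT=(all ⊤)
  B1:   IN=(all ⊤)   OUT=(all ⊤)
  B2:   IN=(all ⊤)   OUT=(all ⊤)
  B3:   IN=(all ⊤)   OUT=(all ⊤)
  B4:   IN=(all ⊤)   OUT={c:-2; rest ⊤}
  B5:   IN={c:-2; rest ⊤}   OUT={c:-2, f:2; rest ⊤}

Merge at B5: IN[B5] = OUT[B4] = {a: ⊤, b: ⊤, c: -2, d: ⊤, e: ⊤, f: ⊤}
Applying B5's transfer function to that IN value gives OUT[B5] (row B5 above).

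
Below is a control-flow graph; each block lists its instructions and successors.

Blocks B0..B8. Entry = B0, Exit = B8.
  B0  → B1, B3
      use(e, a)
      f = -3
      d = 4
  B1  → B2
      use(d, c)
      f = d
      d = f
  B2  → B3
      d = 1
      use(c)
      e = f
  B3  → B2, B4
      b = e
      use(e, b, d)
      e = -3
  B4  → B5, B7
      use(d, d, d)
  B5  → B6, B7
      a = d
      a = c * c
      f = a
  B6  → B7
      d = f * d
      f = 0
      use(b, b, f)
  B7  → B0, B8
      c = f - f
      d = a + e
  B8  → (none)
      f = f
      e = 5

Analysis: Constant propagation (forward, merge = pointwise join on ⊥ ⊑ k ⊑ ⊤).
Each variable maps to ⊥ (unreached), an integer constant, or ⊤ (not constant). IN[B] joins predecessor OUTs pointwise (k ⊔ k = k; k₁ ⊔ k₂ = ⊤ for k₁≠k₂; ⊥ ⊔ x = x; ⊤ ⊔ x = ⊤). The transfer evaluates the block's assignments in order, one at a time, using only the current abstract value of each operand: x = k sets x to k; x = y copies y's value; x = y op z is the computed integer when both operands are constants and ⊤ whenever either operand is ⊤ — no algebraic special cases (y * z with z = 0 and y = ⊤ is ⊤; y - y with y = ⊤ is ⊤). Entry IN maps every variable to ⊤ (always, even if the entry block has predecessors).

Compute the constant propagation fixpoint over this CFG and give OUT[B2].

Answer: {a: ⊤, b: ⊤, c: ⊤, d: 1, e: ⊤, f: ⊤}

Trace:
Fixpoint table:
  B0:  IN=(all ⊤)  OUT={d:4, f:-3; rest ⊤}
  B1:  IN={d:4, f:-3; rest ⊤}  OUT={d:4, f:4; rest ⊤}
  B2:  IN=(all ⊤)  OUT={d:1; rest ⊤}
  B3:  IN=(all ⊤)  OUT={e:-3; rest ⊤}
  B4:  IN={e:-3; rest ⊤}  OUT={e:-3; rest ⊤}
  B5:  IN={e:-3; rest ⊤}  OUT={e:-3; rest ⊤}
  B6:  IN={e:-3; rest ⊤}  OUT={e:-3, f:0; rest ⊤}
  B7:  IN={e:-3; rest ⊤}  OUT={e:-3; rest ⊤}
  B8:  IN={e:-3; rest ⊤}  OUT={e:5; rest ⊤}

Merge at B2: IN[B2] = OUT[B1] ⊔ OUT[B3] = {a: ⊤, b: ⊤, c: ⊤, d: ⊤, e: ⊤, f: ⊤}
Applying B2's transfer function to that IN value gives OUT[B2] (row B2 above).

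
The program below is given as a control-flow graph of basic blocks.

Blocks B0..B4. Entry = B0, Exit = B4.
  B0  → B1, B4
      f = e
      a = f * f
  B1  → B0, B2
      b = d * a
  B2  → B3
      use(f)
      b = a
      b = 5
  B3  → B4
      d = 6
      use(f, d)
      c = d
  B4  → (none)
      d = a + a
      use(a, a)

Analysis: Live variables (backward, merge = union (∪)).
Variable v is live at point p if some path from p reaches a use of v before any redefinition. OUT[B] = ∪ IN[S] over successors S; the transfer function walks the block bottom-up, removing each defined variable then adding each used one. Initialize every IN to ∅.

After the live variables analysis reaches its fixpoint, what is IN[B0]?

Answer: {d, e}

Working:
Converged values:
  B0: | IN={d, e} | OUT={a, d, e, f}
  B1: | IN={a, d, e, f} | OUT={a, d, e, f}
  B2: | IN={a, f} | OUT={a, f}
  B3: | IN={a, f} | OUT={a}
  B4: | IN={a} | OUT={}

Merge at B0: OUT[B0] = IN[B1] ⊔ IN[B4] = {a, d, e, f}
Applying B0's transfer function to that OUT value gives IN[B0] (row B0 above).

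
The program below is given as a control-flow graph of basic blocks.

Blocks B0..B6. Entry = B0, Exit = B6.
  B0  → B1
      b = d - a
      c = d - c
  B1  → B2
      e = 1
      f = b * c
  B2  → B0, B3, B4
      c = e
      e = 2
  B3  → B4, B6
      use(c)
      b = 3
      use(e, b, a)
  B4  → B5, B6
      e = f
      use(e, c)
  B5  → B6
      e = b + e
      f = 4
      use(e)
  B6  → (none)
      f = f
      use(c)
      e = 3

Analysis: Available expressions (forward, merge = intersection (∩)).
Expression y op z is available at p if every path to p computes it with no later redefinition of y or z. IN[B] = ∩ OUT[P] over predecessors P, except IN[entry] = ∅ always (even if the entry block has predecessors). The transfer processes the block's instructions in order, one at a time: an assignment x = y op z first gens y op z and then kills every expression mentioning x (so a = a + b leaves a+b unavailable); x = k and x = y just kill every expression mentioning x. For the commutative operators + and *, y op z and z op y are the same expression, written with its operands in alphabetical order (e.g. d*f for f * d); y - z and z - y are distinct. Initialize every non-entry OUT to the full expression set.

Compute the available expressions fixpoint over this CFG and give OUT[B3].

Answer: {d-a}

Trace:
Per-block solution:
  B0: | IN={} | OUT={d-a}
  B1: | IN={d-a} | OUT={b*c, d-a}
  B2: | IN={b*c, d-a} | OUT={d-a}
  B3: | IN={d-a} | OUT={d-a}
  B4: | IN={d-a} | OUT={d-a}
  B5: | IN={d-a} | OUT={d-a}
  B6: | IN={d-a} | OUT={d-a}

Merge at B3: IN[B3] = OUT[B2] = {d-a}
Applying B3's transfer function to that IN value gives OUT[B3] (row B3 above).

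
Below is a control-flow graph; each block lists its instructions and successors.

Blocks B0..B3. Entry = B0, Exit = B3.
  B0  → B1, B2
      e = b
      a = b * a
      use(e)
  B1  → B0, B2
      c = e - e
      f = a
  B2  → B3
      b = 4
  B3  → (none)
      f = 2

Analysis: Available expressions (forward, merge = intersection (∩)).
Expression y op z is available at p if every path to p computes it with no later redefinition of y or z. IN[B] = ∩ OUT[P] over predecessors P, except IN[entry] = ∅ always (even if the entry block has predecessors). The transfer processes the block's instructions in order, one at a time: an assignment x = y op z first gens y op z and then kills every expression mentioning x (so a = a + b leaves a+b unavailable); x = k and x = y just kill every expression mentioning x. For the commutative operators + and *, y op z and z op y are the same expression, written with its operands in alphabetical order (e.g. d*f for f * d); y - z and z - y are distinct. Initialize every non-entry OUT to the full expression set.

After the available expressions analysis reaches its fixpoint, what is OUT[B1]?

Answer: {e-e}

Working:
Fixpoint table:
  B0: | IN={} | OUT={}
  B1: | IN={} | OUT={e-e}
  B2: | IN={} | OUT={}
  B3: | IN={} | OUT={}

Merge at B1: IN[B1] = OUT[B0] = {}
Applying B1's transfer function to that IN value gives OUT[B1] (row B1 above).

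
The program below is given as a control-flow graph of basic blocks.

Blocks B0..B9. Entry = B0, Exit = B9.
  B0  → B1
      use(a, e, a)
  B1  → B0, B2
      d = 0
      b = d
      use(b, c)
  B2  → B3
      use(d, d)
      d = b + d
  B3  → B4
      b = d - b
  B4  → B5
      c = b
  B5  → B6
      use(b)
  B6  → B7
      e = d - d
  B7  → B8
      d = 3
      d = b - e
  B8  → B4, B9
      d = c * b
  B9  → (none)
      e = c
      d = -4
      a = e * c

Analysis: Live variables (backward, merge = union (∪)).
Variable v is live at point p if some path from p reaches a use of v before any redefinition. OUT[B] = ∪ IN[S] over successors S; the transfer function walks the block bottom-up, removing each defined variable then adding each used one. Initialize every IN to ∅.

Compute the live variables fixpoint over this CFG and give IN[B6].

Answer: {b, c, d}

Derivation:
Converged values:
  B0: | IN={a, c, e} | OUT={a, c, e}
  B1: | IN={a, c, e} | OUT={a, b, c, d, e}
  B2: | IN={b, d} | OUT={b, d}
  B3: | IN={b, d} | OUT={b, d}
  B4: | IN={b, d} | OUT={b, c, d}
  B5: | IN={b, c, d} | OUT={b, c, d}
  B6: | IN={b, c, d} | OUT={b, c, e}
  B7: | IN={b, c, e} | OUT={b, c}
  B8: | IN={b, c} | OUT={b, c, d}
  B9: | IN={c} | OUT={}

Merge at B6: OUT[B6] = IN[B7] = {b, c, e}
Applying B6's transfer function to that OUT value gives IN[B6] (row B6 above).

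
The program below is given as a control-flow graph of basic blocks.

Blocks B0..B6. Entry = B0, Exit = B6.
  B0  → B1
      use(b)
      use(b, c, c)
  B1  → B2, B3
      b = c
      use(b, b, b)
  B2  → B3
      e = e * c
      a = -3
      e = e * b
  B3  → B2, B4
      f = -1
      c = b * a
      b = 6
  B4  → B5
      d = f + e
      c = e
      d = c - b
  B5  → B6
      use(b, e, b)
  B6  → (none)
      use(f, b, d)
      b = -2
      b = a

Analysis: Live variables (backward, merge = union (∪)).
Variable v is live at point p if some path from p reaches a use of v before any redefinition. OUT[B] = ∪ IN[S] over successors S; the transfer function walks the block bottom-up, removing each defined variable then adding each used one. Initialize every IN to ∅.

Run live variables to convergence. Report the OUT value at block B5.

Converged values:
  B0:   IN={a, b, c, e}   OUT={a, c, e}
  B1:   IN={a, c, e}   OUT={a, b, c, e}
  B2:   IN={b, c, e}   OUT={a, b, e}
  B3:   IN={a, b, e}   OUT={a, b, c, e, f}
  B4:   IN={a, b, e, f}   OUT={a, b, d, e, f}
  B5:   IN={a, b, d, e, f}   OUT={a, b, d, f}
  B6:   IN={a, b, d, f}   OUT={}

Merge at B5: OUT[B5] = IN[B6] = {a, b, d, f}

Answer: {a, b, d, f}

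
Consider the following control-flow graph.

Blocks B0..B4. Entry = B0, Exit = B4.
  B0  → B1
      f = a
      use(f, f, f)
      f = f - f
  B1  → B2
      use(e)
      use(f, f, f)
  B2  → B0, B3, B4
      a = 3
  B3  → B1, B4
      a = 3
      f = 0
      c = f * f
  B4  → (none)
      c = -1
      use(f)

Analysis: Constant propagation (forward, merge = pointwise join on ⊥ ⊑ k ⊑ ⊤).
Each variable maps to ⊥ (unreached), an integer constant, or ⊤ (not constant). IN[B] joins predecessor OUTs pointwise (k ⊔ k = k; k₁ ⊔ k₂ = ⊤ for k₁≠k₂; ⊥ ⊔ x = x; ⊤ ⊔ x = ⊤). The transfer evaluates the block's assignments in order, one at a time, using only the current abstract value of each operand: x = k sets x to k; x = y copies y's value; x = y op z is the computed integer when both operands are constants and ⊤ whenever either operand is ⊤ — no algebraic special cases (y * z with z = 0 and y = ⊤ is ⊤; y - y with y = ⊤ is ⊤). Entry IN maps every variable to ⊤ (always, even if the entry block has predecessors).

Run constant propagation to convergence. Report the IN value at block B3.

Fixpoint table:
  B0:  IN=(all ⊤)  OUT=(all ⊤)
  B1:  IN=(all ⊤)  OUT=(all ⊤)
  B2:  IN=(all ⊤)  OUT={a:3; rest ⊤}
  B3:  IN={a:3; rest ⊤}  OUT={a:3, c:0, f:0; rest ⊤}
  B4:  IN={a:3; rest ⊤}  OUT={a:3, c:-1; rest ⊤}

Merge at B3: IN[B3] = OUT[B2] = {a: 3, b: ⊤, c: ⊤, d: ⊤, e: ⊤, f: ⊤}

Answer: {a: 3, b: ⊤, c: ⊤, d: ⊤, e: ⊤, f: ⊤}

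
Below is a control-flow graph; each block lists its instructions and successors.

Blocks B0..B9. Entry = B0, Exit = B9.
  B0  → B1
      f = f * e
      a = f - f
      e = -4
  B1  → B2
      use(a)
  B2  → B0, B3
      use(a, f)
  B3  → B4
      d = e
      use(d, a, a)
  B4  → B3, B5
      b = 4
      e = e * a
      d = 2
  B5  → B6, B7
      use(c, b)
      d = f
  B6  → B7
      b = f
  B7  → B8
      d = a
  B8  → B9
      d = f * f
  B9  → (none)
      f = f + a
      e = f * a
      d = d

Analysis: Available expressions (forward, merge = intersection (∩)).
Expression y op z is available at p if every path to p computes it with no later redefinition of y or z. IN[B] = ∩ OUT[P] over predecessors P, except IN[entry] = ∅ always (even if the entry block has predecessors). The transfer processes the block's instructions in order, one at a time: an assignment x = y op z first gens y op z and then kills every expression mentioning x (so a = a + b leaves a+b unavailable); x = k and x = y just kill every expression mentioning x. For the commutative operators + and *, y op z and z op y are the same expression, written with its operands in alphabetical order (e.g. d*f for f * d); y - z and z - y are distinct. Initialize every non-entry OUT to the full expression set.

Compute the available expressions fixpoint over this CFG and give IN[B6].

Answer: {f-f}

Working:
Fixpoint table:
  B0:   IN={}   OUT={f-f}
  B1:   IN={f-f}   OUT={f-f}
  B2:   IN={f-f}   OUT={f-f}
  B3:   IN={f-f}   OUT={f-f}
  B4:   IN={f-f}   OUT={f-f}
  B5:   IN={f-f}   OUT={f-f}
  B6:   IN={f-f}   OUT={f-f}
  B7:   IN={f-f}   OUT={f-f}
  B8:   IN={f-f}   OUT={f*f, f-f}
  B9:   IN={f*f, f-f}   OUT={a*f}

Merge at B6: IN[B6] = OUT[B5] = {f-f}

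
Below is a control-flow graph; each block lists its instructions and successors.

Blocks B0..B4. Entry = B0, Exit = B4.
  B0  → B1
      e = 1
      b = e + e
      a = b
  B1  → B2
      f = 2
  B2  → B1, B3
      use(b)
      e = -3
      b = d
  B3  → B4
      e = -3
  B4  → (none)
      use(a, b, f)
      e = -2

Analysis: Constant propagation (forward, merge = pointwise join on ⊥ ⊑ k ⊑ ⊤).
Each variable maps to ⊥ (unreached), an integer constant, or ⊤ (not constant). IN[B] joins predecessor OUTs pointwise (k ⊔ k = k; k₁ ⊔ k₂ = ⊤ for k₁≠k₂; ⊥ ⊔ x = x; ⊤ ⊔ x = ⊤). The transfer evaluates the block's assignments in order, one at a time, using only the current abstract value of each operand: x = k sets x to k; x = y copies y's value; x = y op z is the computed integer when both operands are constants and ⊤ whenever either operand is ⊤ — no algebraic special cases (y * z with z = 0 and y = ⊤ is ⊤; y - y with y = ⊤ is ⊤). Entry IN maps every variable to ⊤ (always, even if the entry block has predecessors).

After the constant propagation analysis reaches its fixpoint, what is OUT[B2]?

Fixpoint table:
  B0: | IN=(all ⊤) | OUT={a:2, b:2, e:1; rest ⊤}
  B1: | IN={a:2; rest ⊤} | OUT={a:2, f:2; rest ⊤}
  B2: | IN={a:2, f:2; rest ⊤} | OUT={a:2, e:-3, f:2; rest ⊤}
  B3: | IN={a:2, e:-3, f:2; rest ⊤} | OUT={a:2, e:-3, f:2; rest ⊤}
  B4: | IN={a:2, e:-3, f:2; rest ⊤} | OUT={a:2, e:-2, f:2; rest ⊤}

Merge at B2: IN[B2] = OUT[B1] = {a: 2, b: ⊤, c: ⊤, d: ⊤, e: ⊤, f: 2}
Applying B2's transfer function to that IN value gives OUT[B2] (row B2 above).

Answer: {a: 2, b: ⊤, c: ⊤, d: ⊤, e: -3, f: 2}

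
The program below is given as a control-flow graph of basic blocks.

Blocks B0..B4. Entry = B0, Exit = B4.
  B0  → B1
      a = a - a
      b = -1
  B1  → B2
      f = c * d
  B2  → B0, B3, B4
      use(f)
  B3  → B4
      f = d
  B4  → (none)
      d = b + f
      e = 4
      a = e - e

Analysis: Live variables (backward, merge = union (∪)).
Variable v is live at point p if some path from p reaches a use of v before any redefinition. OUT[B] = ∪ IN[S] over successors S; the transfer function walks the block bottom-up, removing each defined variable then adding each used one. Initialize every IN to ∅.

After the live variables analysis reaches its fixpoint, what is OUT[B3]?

Fixpoint table:
  B0:   IN={a, c, d}   OUT={a, b, c, d}
  B1:   IN={a, b, c, d}   OUT={a, b, c, d, f}
  B2:   IN={a, b, c, d, f}   OUT={a, b, c, d, f}
  B3:   IN={b, d}   OUT={b, f}
  B4:   IN={b, f}   OUT={}

Merge at B3: OUT[B3] = IN[B4] = {b, f}

Answer: {b, f}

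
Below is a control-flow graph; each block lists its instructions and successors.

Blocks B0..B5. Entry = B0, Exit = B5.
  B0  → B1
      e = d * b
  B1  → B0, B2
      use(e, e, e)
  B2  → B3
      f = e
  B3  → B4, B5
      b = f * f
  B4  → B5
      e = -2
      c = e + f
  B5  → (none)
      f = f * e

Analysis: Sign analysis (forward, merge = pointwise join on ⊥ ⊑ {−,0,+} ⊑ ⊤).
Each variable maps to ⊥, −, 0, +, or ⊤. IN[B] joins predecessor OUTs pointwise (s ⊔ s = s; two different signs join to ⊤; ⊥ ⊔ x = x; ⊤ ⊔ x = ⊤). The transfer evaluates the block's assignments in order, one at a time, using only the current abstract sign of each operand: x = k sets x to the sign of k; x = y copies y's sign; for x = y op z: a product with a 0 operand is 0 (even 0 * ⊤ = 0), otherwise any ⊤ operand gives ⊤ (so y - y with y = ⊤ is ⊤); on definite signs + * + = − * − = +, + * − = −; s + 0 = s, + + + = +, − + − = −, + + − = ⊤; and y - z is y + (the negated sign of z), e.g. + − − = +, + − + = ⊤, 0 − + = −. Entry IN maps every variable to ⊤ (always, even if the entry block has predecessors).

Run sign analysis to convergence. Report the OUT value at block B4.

Fixpoint table:
  B0:  IN=(all ⊤)  OUT=(all ⊤)
  B1:  IN=(all ⊤)  OUT=(all ⊤)
  B2:  IN=(all ⊤)  OUT=(all ⊤)
  B3:  IN=(all ⊤)  OUT=(all ⊤)
  B4:  IN=(all ⊤)  OUT={e:-; rest ⊤}
  B5:  IN=(all ⊤)  OUT=(all ⊤)

Merge at B4: IN[B4] = OUT[B3] = {a: ⊤, b: ⊤, c: ⊤, d: ⊤, e: ⊤, f: ⊤}
Applying B4's transfer function to that IN value gives OUT[B4] (row B4 above).

Answer: {a: ⊤, b: ⊤, c: ⊤, d: ⊤, e: -, f: ⊤}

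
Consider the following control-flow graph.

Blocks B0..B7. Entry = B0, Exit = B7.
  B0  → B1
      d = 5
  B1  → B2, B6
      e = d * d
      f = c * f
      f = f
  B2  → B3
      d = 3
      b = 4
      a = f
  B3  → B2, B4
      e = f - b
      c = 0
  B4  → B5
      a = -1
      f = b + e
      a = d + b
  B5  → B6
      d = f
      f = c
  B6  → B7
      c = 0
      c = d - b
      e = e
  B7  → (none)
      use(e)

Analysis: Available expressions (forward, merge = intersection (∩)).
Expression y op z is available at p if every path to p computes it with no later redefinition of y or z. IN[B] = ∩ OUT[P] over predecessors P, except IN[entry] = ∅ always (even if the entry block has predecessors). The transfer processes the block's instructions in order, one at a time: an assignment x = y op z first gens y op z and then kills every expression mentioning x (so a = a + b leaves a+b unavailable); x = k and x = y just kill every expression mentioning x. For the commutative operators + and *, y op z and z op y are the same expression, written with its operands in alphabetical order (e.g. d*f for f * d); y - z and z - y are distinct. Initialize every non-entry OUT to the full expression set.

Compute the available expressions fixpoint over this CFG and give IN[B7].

Fixpoint table:
  B0:  IN={}  OUT={}
  B1:  IN={}  OUT={d*d}
  B2:  IN={}  OUT={}
  B3:  IN={}  OUT={f-b}
  B4:  IN={f-b}  OUT={b+d, b+e}
  B5:  IN={b+d, b+e}  OUT={b+e}
  B6:  IN={}  OUT={d-b}
  B7:  IN={d-b}  OUT={d-b}

Merge at B7: IN[B7] = OUT[B6] = {d-b}

Answer: {d-b}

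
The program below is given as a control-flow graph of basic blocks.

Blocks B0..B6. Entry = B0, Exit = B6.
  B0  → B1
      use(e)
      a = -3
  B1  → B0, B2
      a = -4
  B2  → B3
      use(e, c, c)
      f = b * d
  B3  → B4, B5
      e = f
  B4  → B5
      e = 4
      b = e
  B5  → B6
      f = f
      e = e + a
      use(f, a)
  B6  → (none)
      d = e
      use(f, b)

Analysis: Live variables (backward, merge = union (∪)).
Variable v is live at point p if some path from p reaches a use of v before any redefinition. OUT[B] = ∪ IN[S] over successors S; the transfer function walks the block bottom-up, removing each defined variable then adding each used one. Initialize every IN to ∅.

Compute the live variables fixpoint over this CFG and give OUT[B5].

Converged values:
  B0: | IN={b, c, d, e} | OUT={b, c, d, e}
  B1: | IN={b, c, d, e} | OUT={a, b, c, d, e}
  B2: | IN={a, b, c, d, e} | OUT={a, b, f}
  B3: | IN={a, b, f} | OUT={a, b, e, f}
  B4: | IN={a, f} | OUT={a, b, e, f}
  B5: | IN={a, b, e, f} | OUT={b, e, f}
  B6: | IN={b, e, f} | OUT={}

Merge at B5: OUT[B5] = IN[B6] = {b, e, f}

Answer: {b, e, f}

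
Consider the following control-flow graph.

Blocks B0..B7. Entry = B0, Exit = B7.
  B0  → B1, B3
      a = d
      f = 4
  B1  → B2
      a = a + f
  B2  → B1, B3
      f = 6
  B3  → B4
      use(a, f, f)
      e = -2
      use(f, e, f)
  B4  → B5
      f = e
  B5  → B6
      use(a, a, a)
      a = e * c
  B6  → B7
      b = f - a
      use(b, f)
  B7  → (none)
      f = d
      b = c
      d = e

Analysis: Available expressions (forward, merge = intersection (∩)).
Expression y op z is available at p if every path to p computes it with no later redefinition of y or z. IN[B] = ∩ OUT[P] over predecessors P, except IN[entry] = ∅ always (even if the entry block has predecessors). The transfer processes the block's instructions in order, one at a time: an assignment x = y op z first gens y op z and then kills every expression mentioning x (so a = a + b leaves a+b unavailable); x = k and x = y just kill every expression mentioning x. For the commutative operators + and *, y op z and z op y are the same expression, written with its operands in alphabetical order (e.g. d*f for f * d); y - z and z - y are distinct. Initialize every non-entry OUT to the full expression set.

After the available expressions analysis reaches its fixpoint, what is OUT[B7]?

Answer: {c*e}

Working:
Fixpoint table:
  B0: | IN={} | OUT={}
  B1: | IN={} | OUT={}
  B2: | IN={} | OUT={}
  B3: | IN={} | OUT={}
  B4: | IN={} | OUT={}
  B5: | IN={} | OUT={c*e}
  B6: | IN={c*e} | OUT={c*e, f-a}
  B7: | IN={c*e, f-a} | OUT={c*e}

Merge at B7: IN[B7] = OUT[B6] = {c*e, f-a}
Applying B7's transfer function to that IN value gives OUT[B7] (row B7 above).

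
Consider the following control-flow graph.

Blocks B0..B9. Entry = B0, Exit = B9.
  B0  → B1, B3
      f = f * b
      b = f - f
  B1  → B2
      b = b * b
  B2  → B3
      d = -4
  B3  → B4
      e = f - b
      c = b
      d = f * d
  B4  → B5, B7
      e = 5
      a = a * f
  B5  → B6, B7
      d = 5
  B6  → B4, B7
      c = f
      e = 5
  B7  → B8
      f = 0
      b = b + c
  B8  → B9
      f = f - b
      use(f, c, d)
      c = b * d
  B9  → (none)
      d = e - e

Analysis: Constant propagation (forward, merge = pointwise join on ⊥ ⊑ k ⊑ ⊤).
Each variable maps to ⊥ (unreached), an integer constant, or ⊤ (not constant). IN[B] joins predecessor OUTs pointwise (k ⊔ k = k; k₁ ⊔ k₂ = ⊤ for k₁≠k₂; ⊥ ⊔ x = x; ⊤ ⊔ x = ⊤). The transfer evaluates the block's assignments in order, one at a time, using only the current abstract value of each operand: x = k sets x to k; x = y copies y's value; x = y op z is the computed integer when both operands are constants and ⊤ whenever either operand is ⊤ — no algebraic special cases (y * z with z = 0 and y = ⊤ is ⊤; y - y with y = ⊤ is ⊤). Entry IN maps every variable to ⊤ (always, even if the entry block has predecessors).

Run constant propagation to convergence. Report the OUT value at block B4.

Answer: {a: ⊤, b: ⊤, c: ⊤, d: ⊤, e: 5, f: ⊤}

Trace:
Converged values:
  B0:   IN=(all ⊤)   OUT=(all ⊤)
  B1:   IN=(all ⊤)   OUT=(all ⊤)
  B2:   IN=(all ⊤)   OUT={d:-4; rest ⊤}
  B3:   IN=(all ⊤)   OUT=(all ⊤)
  B4:   IN=(all ⊤)   OUT={e:5; rest ⊤}
  B5:   IN={e:5; rest ⊤}   OUT={d:5, e:5; rest ⊤}
  B6:   IN={d:5, e:5; rest ⊤}   OUT={d:5, e:5; rest ⊤}
  B7:   IN={e:5; rest ⊤}   OUT={e:5, f:0; rest ⊤}
  B8:   IN={e:5, f:0; rest ⊤}   OUT={e:5; rest ⊤}
  B9:   IN={e:5; rest ⊤}   OUT={d:0, e:5; rest ⊤}

Merge at B4: IN[B4] = OUT[B3] ⊔ OUT[B6] = {a: ⊤, b: ⊤, c: ⊤, d: ⊤, e: ⊤, f: ⊤}
Applying B4's transfer function to that IN value gives OUT[B4] (row B4 above).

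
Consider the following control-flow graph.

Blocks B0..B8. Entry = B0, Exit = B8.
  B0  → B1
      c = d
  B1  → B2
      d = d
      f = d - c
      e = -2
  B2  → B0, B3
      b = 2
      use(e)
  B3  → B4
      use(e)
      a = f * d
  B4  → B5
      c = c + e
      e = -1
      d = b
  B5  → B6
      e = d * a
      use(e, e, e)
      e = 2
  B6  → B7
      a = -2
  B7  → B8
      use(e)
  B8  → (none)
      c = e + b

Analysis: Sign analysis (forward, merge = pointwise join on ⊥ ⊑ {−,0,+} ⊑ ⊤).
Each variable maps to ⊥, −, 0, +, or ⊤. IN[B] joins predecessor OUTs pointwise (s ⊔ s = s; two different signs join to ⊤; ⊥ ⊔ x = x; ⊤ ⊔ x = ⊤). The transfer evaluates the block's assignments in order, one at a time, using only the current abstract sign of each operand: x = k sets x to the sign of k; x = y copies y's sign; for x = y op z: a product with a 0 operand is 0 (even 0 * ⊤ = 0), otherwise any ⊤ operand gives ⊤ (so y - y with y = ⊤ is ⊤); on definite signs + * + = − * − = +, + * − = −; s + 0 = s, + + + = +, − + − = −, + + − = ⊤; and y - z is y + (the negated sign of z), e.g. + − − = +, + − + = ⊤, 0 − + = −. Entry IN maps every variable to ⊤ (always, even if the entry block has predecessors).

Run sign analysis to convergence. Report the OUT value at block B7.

Answer: {a: -, b: +, c: ⊤, d: +, e: +, f: ⊤}

Derivation:
Per-block solution:
  B0:  IN=(all ⊤)  OUT=(all ⊤)
  B1:  IN=(all ⊤)  OUT={e:-; rest ⊤}
  B2:  IN={e:-; rest ⊤}  OUT={b:+, e:-; rest ⊤}
  B3:  IN={b:+, e:-; rest ⊤}  OUT={b:+, e:-; rest ⊤}
  B4:  IN={b:+, e:-; rest ⊤}  OUT={b:+, d:+, e:-; rest ⊤}
  B5:  IN={b:+, d:+, e:-; rest ⊤}  OUT={b:+, d:+, e:+; rest ⊤}
  B6:  IN={b:+, d:+, e:+; rest ⊤}  OUT={a:-, b:+, d:+, e:+; rest ⊤}
  B7:  IN={a:-, b:+, d:+, e:+; rest ⊤}  OUT={a:-, b:+, d:+, e:+; rest ⊤}
  B8:  IN={a:-, b:+, d:+, e:+; rest ⊤}  OUT={a:-, b:+, c:+, d:+, e:+; rest ⊤}

Merge at B7: IN[B7] = OUT[B6] = {a: -, b: +, c: ⊤, d: +, e: +, f: ⊤}
Applying B7's transfer function to that IN value gives OUT[B7] (row B7 above).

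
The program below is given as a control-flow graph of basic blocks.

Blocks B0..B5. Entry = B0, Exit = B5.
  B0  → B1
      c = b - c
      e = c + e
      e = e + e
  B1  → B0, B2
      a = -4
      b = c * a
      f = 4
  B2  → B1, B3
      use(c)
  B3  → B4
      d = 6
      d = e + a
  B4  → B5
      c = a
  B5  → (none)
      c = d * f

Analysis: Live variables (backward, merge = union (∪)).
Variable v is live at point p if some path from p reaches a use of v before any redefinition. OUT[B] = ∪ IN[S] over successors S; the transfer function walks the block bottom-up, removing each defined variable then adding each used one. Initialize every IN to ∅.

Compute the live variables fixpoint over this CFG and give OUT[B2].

Converged values:
  B0:  IN={b, c, e}  OUT={c, e}
  B1:  IN={c, e}  OUT={a, b, c, e, f}
  B2:  IN={a, c, e, f}  OUT={a, c, e, f}
  B3:  IN={a, e, f}  OUT={a, d, f}
  B4:  IN={a, d, f}  OUT={d, f}
  B5:  IN={d, f}  OUT={}

Merge at B2: OUT[B2] = IN[B1] ⊔ IN[B3] = {a, c, e, f}

Answer: {a, c, e, f}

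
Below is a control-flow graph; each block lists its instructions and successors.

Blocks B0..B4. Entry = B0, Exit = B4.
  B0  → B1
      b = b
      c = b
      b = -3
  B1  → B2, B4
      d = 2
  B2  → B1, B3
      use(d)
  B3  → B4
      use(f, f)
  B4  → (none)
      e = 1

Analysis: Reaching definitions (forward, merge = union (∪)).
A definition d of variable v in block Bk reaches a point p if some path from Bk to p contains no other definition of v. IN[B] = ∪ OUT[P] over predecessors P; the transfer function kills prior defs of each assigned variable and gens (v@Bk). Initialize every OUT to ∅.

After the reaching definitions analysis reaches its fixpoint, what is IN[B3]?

Answer: {b@B0, c@B0, d@B1}

Derivation:
Per-block solution:
  B0: | IN={} | OUT={b@B0, c@B0}
  B1: | IN={b@B0, c@B0, d@B1} | OUT={b@B0, c@B0, d@B1}
  B2: | IN={b@B0, c@B0, d@B1} | OUT={b@B0, c@B0, d@B1}
  B3: | IN={b@B0, c@B0, d@B1} | OUT={b@B0, c@B0, d@B1}
  B4: | IN={b@B0, c@B0, d@B1} | OUT={b@B0, c@B0, d@B1, e@B4}

Merge at B3: IN[B3] = OUT[B2] = {b@B0, c@B0, d@B1}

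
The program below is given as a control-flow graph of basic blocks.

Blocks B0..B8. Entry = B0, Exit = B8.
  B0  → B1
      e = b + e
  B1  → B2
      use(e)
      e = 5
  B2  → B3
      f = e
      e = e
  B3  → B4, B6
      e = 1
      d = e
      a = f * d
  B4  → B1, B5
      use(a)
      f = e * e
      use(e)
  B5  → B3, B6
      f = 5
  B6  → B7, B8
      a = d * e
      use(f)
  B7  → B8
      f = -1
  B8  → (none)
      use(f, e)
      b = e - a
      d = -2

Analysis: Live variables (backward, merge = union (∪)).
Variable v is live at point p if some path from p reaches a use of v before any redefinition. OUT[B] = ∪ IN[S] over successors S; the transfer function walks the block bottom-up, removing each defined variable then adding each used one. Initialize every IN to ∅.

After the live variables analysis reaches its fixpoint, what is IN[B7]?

Answer: {a, e}

Working:
Per-block solution:
  B0: | IN={b, e} | OUT={e}
  B1: | IN={e} | OUT={e}
  B2: | IN={e} | OUT={f}
  B3: | IN={f} | OUT={a, d, e, f}
  B4: | IN={a, d, e} | OUT={d, e}
  B5: | IN={d, e} | OUT={d, e, f}
  B6: | IN={d, e, f} | OUT={a, e, f}
  B7: | IN={a, e} | OUT={a, e, f}
  B8: | IN={a, e, f} | OUT={}

Merge at B7: OUT[B7] = IN[B8] = {a, e, f}
Applying B7's transfer function to that OUT value gives IN[B7] (row B7 above).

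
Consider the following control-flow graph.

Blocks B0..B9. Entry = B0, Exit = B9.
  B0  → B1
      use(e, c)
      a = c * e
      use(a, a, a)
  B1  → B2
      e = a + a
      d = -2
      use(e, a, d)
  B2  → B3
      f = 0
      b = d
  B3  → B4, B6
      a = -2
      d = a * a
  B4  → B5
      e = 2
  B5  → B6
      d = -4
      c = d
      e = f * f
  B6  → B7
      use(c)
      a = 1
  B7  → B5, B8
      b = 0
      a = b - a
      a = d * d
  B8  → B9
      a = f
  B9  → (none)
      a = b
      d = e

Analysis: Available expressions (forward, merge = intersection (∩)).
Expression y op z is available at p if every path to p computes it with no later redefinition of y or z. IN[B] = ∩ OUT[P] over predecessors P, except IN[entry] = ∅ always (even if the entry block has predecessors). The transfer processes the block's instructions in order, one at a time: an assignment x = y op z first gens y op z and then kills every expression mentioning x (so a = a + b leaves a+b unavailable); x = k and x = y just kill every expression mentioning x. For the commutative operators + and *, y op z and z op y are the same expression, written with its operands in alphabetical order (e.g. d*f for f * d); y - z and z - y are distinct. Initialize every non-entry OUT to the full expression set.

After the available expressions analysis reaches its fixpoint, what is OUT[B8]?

Converged values:
  B0:   IN={}   OUT={c*e}
  B1:   IN={c*e}   OUT={a+a}
  B2:   IN={a+a}   OUT={a+a}
  B3:   IN={a+a}   OUT={a*a}
  B4:   IN={a*a}   OUT={a*a}
  B5:   IN={}   OUT={f*f}
  B6:   IN={}   OUT={}
  B7:   IN={}   OUT={d*d}
  B8:   IN={d*d}   OUT={d*d}
  B9:   IN={d*d}   OUT={}

Merge at B8: IN[B8] = OUT[B7] = {d*d}
Applying B8's transfer function to that IN value gives OUT[B8] (row B8 above).

Answer: {d*d}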